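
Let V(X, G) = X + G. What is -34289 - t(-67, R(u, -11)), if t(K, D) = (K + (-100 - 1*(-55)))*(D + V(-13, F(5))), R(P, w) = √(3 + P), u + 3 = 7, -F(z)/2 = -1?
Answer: -35521 + 112*√7 ≈ -35225.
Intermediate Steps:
F(z) = 2 (F(z) = -2*(-1) = 2)
u = 4 (u = -3 + 7 = 4)
V(X, G) = G + X
t(K, D) = (-45 + K)*(-11 + D) (t(K, D) = (K + (-100 - 1*(-55)))*(D + (2 - 13)) = (K + (-100 + 55))*(D - 11) = (K - 45)*(-11 + D) = (-45 + K)*(-11 + D))
-34289 - t(-67, R(u, -11)) = -34289 - (495 - 45*√(3 + 4) - 11*(-67) + √(3 + 4)*(-67)) = -34289 - (495 - 45*√7 + 737 + √7*(-67)) = -34289 - (495 - 45*√7 + 737 - 67*√7) = -34289 - (1232 - 112*√7) = -34289 + (-1232 + 112*√7) = -35521 + 112*√7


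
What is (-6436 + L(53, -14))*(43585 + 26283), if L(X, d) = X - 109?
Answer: -453583056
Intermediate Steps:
L(X, d) = -109 + X
(-6436 + L(53, -14))*(43585 + 26283) = (-6436 + (-109 + 53))*(43585 + 26283) = (-6436 - 56)*69868 = -6492*69868 = -453583056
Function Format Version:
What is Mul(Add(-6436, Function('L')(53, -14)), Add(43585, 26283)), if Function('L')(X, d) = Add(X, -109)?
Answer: -453583056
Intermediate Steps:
Function('L')(X, d) = Add(-109, X)
Mul(Add(-6436, Function('L')(53, -14)), Add(43585, 26283)) = Mul(Add(-6436, Add(-109, 53)), Add(43585, 26283)) = Mul(Add(-6436, -56), 69868) = Mul(-6492, 69868) = -453583056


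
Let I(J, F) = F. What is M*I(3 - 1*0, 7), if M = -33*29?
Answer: -6699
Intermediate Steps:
M = -957
M*I(3 - 1*0, 7) = -957*7 = -6699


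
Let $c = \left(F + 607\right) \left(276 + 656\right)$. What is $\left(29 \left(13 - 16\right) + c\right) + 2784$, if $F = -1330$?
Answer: $-671139$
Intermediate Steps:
$c = -673836$ ($c = \left(-1330 + 607\right) \left(276 + 656\right) = \left(-723\right) 932 = -673836$)
$\left(29 \left(13 - 16\right) + c\right) + 2784 = \left(29 \left(13 - 16\right) - 673836\right) + 2784 = \left(29 \left(-3\right) - 673836\right) + 2784 = \left(-87 - 673836\right) + 2784 = -673923 + 2784 = -671139$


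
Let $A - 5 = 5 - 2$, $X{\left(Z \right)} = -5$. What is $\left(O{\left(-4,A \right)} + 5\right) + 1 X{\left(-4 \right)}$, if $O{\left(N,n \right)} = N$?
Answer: $-4$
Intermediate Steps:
$A = 8$ ($A = 5 + \left(5 - 2\right) = 5 + 3 = 8$)
$\left(O{\left(-4,A \right)} + 5\right) + 1 X{\left(-4 \right)} = \left(-4 + 5\right) + 1 \left(-5\right) = 1 - 5 = -4$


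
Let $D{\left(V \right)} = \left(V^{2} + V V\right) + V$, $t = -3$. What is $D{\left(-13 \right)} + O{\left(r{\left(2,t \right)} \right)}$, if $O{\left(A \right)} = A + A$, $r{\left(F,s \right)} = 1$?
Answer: $327$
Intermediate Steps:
$D{\left(V \right)} = V + 2 V^{2}$ ($D{\left(V \right)} = \left(V^{2} + V^{2}\right) + V = 2 V^{2} + V = V + 2 V^{2}$)
$O{\left(A \right)} = 2 A$
$D{\left(-13 \right)} + O{\left(r{\left(2,t \right)} \right)} = - 13 \left(1 + 2 \left(-13\right)\right) + 2 \cdot 1 = - 13 \left(1 - 26\right) + 2 = \left(-13\right) \left(-25\right) + 2 = 325 + 2 = 327$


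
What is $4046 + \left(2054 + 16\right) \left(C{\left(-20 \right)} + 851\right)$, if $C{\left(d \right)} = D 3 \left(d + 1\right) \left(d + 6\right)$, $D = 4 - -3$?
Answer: $13328636$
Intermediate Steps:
$D = 7$ ($D = 4 + 3 = 7$)
$C{\left(d \right)} = 21 \left(1 + d\right) \left(6 + d\right)$ ($C{\left(d \right)} = 7 \cdot 3 \left(d + 1\right) \left(d + 6\right) = 21 \left(1 + d\right) \left(6 + d\right)$)
$4046 + \left(2054 + 16\right) \left(C{\left(-20 \right)} + 851\right) = 4046 + \left(2054 + 16\right) \left(\left(126 + 21 \left(-20\right)^{2} + 147 \left(-20\right)\right) + 851\right) = 4046 + 2070 \left(\left(126 + 21 \cdot 400 - 2940\right) + 851\right) = 4046 + 2070 \left(\left(126 + 8400 - 2940\right) + 851\right) = 4046 + 2070 \left(5586 + 851\right) = 4046 + 2070 \cdot 6437 = 4046 + 13324590 = 13328636$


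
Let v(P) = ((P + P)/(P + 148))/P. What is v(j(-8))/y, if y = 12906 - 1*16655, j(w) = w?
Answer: -1/262430 ≈ -3.8105e-6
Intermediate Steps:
v(P) = 2/(148 + P) (v(P) = ((2*P)/(148 + P))/P = (2*P/(148 + P))/P = 2/(148 + P))
y = -3749 (y = 12906 - 16655 = -3749)
v(j(-8))/y = (2/(148 - 8))/(-3749) = (2/140)*(-1/3749) = (2*(1/140))*(-1/3749) = (1/70)*(-1/3749) = -1/262430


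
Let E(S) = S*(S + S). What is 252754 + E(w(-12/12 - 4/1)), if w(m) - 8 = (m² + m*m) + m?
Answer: 258372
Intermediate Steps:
w(m) = 8 + m + 2*m² (w(m) = 8 + ((m² + m*m) + m) = 8 + ((m² + m²) + m) = 8 + (2*m² + m) = 8 + (m + 2*m²) = 8 + m + 2*m²)
E(S) = 2*S² (E(S) = S*(2*S) = 2*S²)
252754 + E(w(-12/12 - 4/1)) = 252754 + 2*(8 + (-12/12 - 4/1) + 2*(-12/12 - 4/1)²)² = 252754 + 2*(8 + (-12*1/12 - 4*1) + 2*(-12*1/12 - 4*1)²)² = 252754 + 2*(8 + (-1 - 4) + 2*(-1 - 4)²)² = 252754 + 2*(8 - 5 + 2*(-5)²)² = 252754 + 2*(8 - 5 + 2*25)² = 252754 + 2*(8 - 5 + 50)² = 252754 + 2*53² = 252754 + 2*2809 = 252754 + 5618 = 258372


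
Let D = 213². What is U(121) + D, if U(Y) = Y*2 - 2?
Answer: 45609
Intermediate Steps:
U(Y) = -2 + 2*Y (U(Y) = 2*Y - 2 = -2 + 2*Y)
D = 45369
U(121) + D = (-2 + 2*121) + 45369 = (-2 + 242) + 45369 = 240 + 45369 = 45609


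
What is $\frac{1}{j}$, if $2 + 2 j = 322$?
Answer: $\frac{1}{160} \approx 0.00625$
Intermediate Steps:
$j = 160$ ($j = -1 + \frac{1}{2} \cdot 322 = -1 + 161 = 160$)
$\frac{1}{j} = \frac{1}{160}$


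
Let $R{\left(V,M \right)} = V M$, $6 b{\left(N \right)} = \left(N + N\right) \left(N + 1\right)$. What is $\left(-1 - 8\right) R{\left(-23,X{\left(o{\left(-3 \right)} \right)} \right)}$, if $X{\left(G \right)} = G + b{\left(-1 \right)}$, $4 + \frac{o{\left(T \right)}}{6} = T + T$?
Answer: $-12420$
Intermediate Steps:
$o{\left(T \right)} = -24 + 12 T$ ($o{\left(T \right)} = -24 + 6 \left(T + T\right) = -24 + 6 \cdot 2 T = -24 + 12 T$)
$b{\left(N \right)} = \frac{N \left(1 + N\right)}{3}$ ($b{\left(N \right)} = \frac{\left(N + N\right) \left(N + 1\right)}{6} = \frac{2 N \left(1 + N\right)}{6} = \frac{N \left(1 + N\right)}{3}$)
$X{\left(G \right)} = G$ ($X{\left(G \right)} = G + \frac{1}{3} \left(-1\right) \left(1 - 1\right) = G + \frac{1}{3} \left(-1\right) 0 = G + 0 = G$)
$R{\left(V,M \right)} = M V$
$\left(-1 - 8\right) R{\left(-23,X{\left(o{\left(-3 \right)} \right)} \right)} = \left(-1 - 8\right) \left(-24 + 12 \left(-3\right)\right) \left(-23\right) = \left(-1 - 8\right) \left(-24 - 36\right) \left(-23\right) = - 9 \left(\left(-60\right) \left(-23\right)\right) = \left(-9\right) 1380 = -12420$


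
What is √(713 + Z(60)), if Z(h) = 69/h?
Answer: 69*√15/10 ≈ 26.724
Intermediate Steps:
√(713 + Z(60)) = √(713 + 69/60) = √(713 + 69*(1/60)) = √(713 + 23/20) = √(14283/20) = 69*√15/10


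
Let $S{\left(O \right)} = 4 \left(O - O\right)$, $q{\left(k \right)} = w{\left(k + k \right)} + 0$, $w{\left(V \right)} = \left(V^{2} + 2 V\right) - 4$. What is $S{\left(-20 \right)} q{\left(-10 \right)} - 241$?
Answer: $-241$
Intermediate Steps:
$w{\left(V \right)} = -4 + V^{2} + 2 V$
$q{\left(k \right)} = -4 + 4 k + 4 k^{2}$ ($q{\left(k \right)} = \left(-4 + \left(k + k\right)^{2} + 2 \left(k + k\right)\right) + 0 = \left(-4 + \left(2 k\right)^{2} + 2 \cdot 2 k\right) + 0 = \left(-4 + 4 k^{2} + 4 k\right) + 0 = \left(-4 + 4 k + 4 k^{2}\right) + 0 = -4 + 4 k + 4 k^{2}$)
$S{\left(O \right)} = 0$ ($S{\left(O \right)} = 4 \cdot 0 = 0$)
$S{\left(-20 \right)} q{\left(-10 \right)} - 241 = 0 \left(-4 + 4 \left(-10\right) + 4 \left(-10\right)^{2}\right) - 241 = 0 \left(-4 - 40 + 4 \cdot 100\right) - 241 = 0 \left(-4 - 40 + 400\right) - 241 = 0 \cdot 356 - 241 = 0 - 241 = -241$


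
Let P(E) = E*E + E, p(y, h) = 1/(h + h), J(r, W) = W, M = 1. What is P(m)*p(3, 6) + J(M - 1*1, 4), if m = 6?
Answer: 15/2 ≈ 7.5000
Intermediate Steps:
p(y, h) = 1/(2*h)
P(E) = E + E² (P(E) = E² + E = E + E²)
P(m)*p(3, 6) + J(M - 1*1, 4) = (6*(1 + 6))*((½)/6) + 4 = (6*7)*((½)*(⅙)) + 4 = 42*(1/12) + 4 = 7/2 + 4 = 15/2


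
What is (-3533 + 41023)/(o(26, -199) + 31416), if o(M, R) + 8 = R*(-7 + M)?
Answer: 37490/27627 ≈ 1.3570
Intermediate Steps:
o(M, R) = -8 + R*(-7 + M)
(-3533 + 41023)/(o(26, -199) + 31416) = (-3533 + 41023)/((-8 - 7*(-199) + 26*(-199)) + 31416) = 37490/((-8 + 1393 - 5174) + 31416) = 37490/(-3789 + 31416) = 37490/27627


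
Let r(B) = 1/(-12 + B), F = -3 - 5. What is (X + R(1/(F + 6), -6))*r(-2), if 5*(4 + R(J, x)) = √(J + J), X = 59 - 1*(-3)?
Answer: -29/7 - I/70 ≈ -4.1429 - 0.014286*I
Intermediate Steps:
F = -8
X = 62 (X = 59 + 3 = 62)
R(J, x) = -4 + √2*√J/5 (R(J, x) = -4 + √(J + J)/5 = -4 + √(2*J)/5 = -4 + (√2*√J)/5 = -4 + √2*√J/5)
(X + R(1/(F + 6), -6))*r(-2) = (62 + (-4 + √2*√(1/(-8 + 6))/5))/(-12 - 2) = (62 + (-4 + √2*√(1/(-2))/5))/(-14) = (62 + (-4 + √2*√(-½)/5))*(-1/14) = (62 + (-4 + √2*(I*√2/2)/5))*(-1/14) = (62 + (-4 + I/5))*(-1/14) = (58 + I/5)*(-1/14) = -29/7 - I/70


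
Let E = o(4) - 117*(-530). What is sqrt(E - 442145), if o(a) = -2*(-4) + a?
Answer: I*sqrt(380123) ≈ 616.54*I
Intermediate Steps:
o(a) = 8 + a
E = 62022 (E = (8 + 4) - 117*(-530) = 12 + 62010 = 62022)
sqrt(E - 442145) = sqrt(62022 - 442145) = sqrt(-380123) = I*sqrt(380123)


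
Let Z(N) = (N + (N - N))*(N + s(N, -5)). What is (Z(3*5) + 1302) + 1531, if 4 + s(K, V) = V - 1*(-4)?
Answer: 2983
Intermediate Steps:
s(K, V) = V (s(K, V) = -4 + (V - 1*(-4)) = -4 + (V + 4) = -4 + (4 + V) = V)
Z(N) = N*(-5 + N) (Z(N) = (N + (N - N))*(N - 5) = (N + 0)*(-5 + N) = N*(-5 + N))
(Z(3*5) + 1302) + 1531 = ((3*5)*(-5 + 3*5) + 1302) + 1531 = (15*(-5 + 15) + 1302) + 1531 = (15*10 + 1302) + 1531 = (150 + 1302) + 1531 = 1452 + 1531 = 2983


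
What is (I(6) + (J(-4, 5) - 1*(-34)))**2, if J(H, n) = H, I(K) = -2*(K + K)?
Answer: 36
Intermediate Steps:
I(K) = -4*K
(I(6) + (J(-4, 5) - 1*(-34)))**2 = (-4*6 + (-4 - 1*(-34)))**2 = (-24 + (-4 + 34))**2 = (-24 + 30)**2 = 6**2 = 36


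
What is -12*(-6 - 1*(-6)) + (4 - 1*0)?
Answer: 4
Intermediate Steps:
-12*(-6 - 1*(-6)) + (4 - 1*0) = -12*(-6 + 6) + (4 + 0) = -12*0 + 4 = 0 + 4 = 4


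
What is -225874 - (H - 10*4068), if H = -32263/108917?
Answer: -20170742635/108917 ≈ -1.8519e+5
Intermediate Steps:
H = -32263/108917 (H = -32263*1/108917 = -32263/108917 ≈ -0.29622)
-225874 - (H - 10*4068) = -225874 - (-32263/108917 - 10*4068) = -225874 - (-32263/108917 - 1*40680) = -225874 - (-32263/108917 - 40680) = -225874 - 1*(-4430775823/108917) = -225874 + 4430775823/108917 = -20170742635/108917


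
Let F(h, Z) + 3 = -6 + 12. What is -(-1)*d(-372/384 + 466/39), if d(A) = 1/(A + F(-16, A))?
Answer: 1248/17447 ≈ 0.071531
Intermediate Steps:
F(h, Z) = 3 (F(h, Z) = -3 + (-6 + 12) = -3 + 6 = 3)
d(A) = 1/(3 + A) (d(A) = 1/(A + 3) = 1/(3 + A))
-(-1)*d(-372/384 + 466/39) = -(-1)/(3 + (-372/384 + 466/39)) = -(-1)/(3 + (-372*1/384 + 466*(1/39))) = -(-1)/(3 + (-31/32 + 466/39)) = -(-1)/(3 + 13703/1248) = -(-1)/17447/1248 = -(-1)*1248/17447 = -1*(-1248/17447) = 1248/17447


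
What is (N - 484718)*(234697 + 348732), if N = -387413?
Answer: -508826517199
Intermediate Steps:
(N - 484718)*(234697 + 348732) = (-387413 - 484718)*(234697 + 348732) = -872131*583429 = -508826517199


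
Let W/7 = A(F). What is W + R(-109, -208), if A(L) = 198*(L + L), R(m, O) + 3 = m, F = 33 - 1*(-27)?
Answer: 166208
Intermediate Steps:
F = 60 (F = 33 + 27 = 60)
R(m, O) = -3 + m
A(L) = 396*L (A(L) = 198*(2*L) = 396*L)
W = 166320 (W = 7*(396*60) = 7*23760 = 166320)
W + R(-109, -208) = 166320 + (-3 - 109) = 166320 - 112 = 166208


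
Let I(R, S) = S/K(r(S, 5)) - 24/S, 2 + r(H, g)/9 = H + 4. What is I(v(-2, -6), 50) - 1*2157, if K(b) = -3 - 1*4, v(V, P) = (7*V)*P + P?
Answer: -378809/175 ≈ -2164.6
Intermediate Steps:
r(H, g) = 18 + 9*H (r(H, g) = -18 + 9*(H + 4) = -18 + 9*(4 + H) = -18 + (36 + 9*H) = 18 + 9*H)
v(V, P) = P + 7*P*V (v(V, P) = 7*P*V + P = P + 7*P*V)
K(b) = -7 (K(b) = -3 - 4 = -7)
I(R, S) = -24/S - S/7 (I(R, S) = S/(-7) - 24/S = S*(-⅐) - 24/S = -S/7 - 24/S = -24/S - S/7)
I(v(-2, -6), 50) - 1*2157 = (-24/50 - ⅐*50) - 1*2157 = (-24*1/50 - 50/7) - 2157 = (-12/25 - 50/7) - 2157 = -1334/175 - 2157 = -378809/175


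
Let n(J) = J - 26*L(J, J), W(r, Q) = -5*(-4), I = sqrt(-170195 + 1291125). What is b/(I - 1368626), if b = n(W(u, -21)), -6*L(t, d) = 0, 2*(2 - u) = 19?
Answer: -13686260/936568003473 - 10*sqrt(1120930)/936568003473 ≈ -1.4625e-5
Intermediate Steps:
u = -15/2 (u = 2 - 1/2*19 = 2 - 19/2 = -15/2 ≈ -7.5000)
L(t, d) = 0 (L(t, d) = -1/6*0 = 0)
I = sqrt(1120930) ≈ 1058.7
W(r, Q) = 20
n(J) = J (n(J) = J - 26*0 = J + 0 = J)
b = 20
b/(I - 1368626) = 20/(sqrt(1120930) - 1368626) = 20/(-1368626 + sqrt(1120930))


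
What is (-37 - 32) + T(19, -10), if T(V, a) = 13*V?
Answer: 178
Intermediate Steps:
(-37 - 32) + T(19, -10) = (-37 - 32) + 13*19 = -69 + 247 = 178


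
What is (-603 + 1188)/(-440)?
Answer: -117/88 ≈ -1.3295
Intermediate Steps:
(-603 + 1188)/(-440) = -1/440*585 = -117/88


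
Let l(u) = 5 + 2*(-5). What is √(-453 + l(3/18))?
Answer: I*√458 ≈ 21.401*I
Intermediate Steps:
l(u) = -5 (l(u) = 5 - 10 = -5)
√(-453 + l(3/18)) = √(-453 - 5) = √(-458) = I*√458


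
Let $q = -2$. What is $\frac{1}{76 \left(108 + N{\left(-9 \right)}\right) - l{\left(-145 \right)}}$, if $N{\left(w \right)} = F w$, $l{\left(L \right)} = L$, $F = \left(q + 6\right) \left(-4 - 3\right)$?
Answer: $\frac{1}{27505} \approx 3.6357 \cdot 10^{-5}$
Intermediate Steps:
$F = -28$ ($F = \left(-2 + 6\right) \left(-4 - 3\right) = 4 \left(-7\right) = -28$)
$N{\left(w \right)} = - 28 w$
$\frac{1}{76 \left(108 + N{\left(-9 \right)}\right) - l{\left(-145 \right)}} = \frac{1}{76 \left(108 - -252\right) - -145} = \frac{1}{76 \left(108 + 252\right) + 145} = \frac{1}{76 \cdot 360 + 145} = \frac{1}{27360 + 145} = \frac{1}{27505}$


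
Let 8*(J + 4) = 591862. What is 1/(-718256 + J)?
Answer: -4/2577109 ≈ -1.5521e-6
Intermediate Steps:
J = 295915/4 (J = -4 + (1/8)*591862 = -4 + 295931/4 = 295915/4 ≈ 73979.)
1/(-718256 + J) = 1/(-718256 + 295915/4) = 1/(-2577109/4) = -4/2577109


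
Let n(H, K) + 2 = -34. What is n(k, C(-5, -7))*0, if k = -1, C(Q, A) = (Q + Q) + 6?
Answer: 0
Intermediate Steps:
C(Q, A) = 6 + 2*Q (C(Q, A) = 2*Q + 6 = 6 + 2*Q)
n(H, K) = -36 (n(H, K) = -2 - 34 = -36)
n(k, C(-5, -7))*0 = -36*0 = 0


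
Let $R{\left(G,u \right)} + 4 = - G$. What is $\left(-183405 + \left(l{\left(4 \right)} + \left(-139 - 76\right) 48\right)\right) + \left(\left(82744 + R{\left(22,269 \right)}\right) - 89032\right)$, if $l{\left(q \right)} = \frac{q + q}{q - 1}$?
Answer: $- \frac{600109}{3} \approx -2.0004 \cdot 10^{5}$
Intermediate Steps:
$R{\left(G,u \right)} = -4 - G$
$l{\left(q \right)} = \frac{2 q}{-1 + q}$
$\left(-183405 + \left(l{\left(4 \right)} + \left(-139 - 76\right) 48\right)\right) + \left(\left(82744 + R{\left(22,269 \right)}\right) - 89032\right) = \left(-183405 + \left(2 \cdot 4 \frac{1}{-1 + 4} + \left(-139 - 76\right) 48\right)\right) + \left(\left(82744 - 26\right) - 89032\right) = \left(-183405 + \left(2 \cdot 4 \cdot \frac{1}{3} - 10320\right)\right) + \left(\left(82744 - 26\right) - 89032\right) = \left(-183405 - \left(10320 - \frac{8}{3}\right)\right) + \left(\left(82744 - 26\right) - 89032\right) = \left(-183405 + \left(\frac{8}{3} - 10320\right)\right) + \left(82718 - 89032\right) = \left(-183405 - \frac{30952}{3}\right) - 6314 = - \frac{581167}{3} - 6314 = - \frac{600109}{3}$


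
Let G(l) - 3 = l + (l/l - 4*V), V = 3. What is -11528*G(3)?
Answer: 57640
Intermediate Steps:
G(l) = -8 + l (G(l) = 3 + (l + (l/l - 4*3)) = 3 + (l + (1 - 12)) = 3 + (l - 11) = 3 + (-11 + l) = -8 + l)
-11528*G(3) = -11528*(-8 + 3) = -11528*(-5) = 57640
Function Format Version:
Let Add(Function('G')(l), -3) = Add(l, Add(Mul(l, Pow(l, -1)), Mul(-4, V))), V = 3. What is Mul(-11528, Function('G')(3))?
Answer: 57640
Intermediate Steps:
Function('G')(l) = Add(-8, l) (Function('G')(l) = Add(3, Add(l, Add(Mul(l, Pow(l, -1)), Mul(-4, 3)))) = Add(3, Add(l, Add(1, -12))) = Add(3, Add(l, -11)) = Add(3, Add(-11, l)) = Add(-8, l))
Mul(-11528, Function('G')(3)) = Mul(-11528, Add(-8, 3)) = Mul(-11528, -5) = 57640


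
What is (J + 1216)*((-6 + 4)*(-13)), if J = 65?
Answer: 33306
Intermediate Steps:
(J + 1216)*((-6 + 4)*(-13)) = (65 + 1216)*((-6 + 4)*(-13)) = 1281*(-2*(-13)) = 1281*26 = 33306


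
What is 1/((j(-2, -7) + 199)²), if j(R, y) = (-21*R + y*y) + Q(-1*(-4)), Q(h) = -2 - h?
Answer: 1/80656 ≈ 1.2398e-5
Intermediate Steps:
j(R, y) = -6 + y² - 21*R (j(R, y) = (-21*R + y*y) + (-2 - (-1)*(-4)) = (-21*R + y²) + (-2 - 1*4) = (y² - 21*R) + (-2 - 4) = (y² - 21*R) - 6 = -6 + y² - 21*R)
1/((j(-2, -7) + 199)²) = 1/(((-6 + (-7)² - 21*(-2)) + 199)²) = 1/(((-6 + 49 + 42) + 199)²) = 1/((85 + 199)²) = 1/(284²) = 1/80656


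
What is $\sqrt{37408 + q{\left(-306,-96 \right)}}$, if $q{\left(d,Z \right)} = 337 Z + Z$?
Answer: $4 \sqrt{310} \approx 70.427$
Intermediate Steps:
$q{\left(d,Z \right)} = 338 Z$
$\sqrt{37408 + q{\left(-306,-96 \right)}} = \sqrt{37408 + 338 \left(-96\right)} = \sqrt{37408 - 32448} = \sqrt{4960} = 4 \sqrt{310}$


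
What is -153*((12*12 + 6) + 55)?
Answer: -31365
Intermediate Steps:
-153*((12*12 + 6) + 55) = -153*((144 + 6) + 55) = -153*(150 + 55) = -153*205 = -31365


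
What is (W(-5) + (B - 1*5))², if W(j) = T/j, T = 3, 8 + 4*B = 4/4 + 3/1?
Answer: 1089/25 ≈ 43.560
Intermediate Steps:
B = -1 (B = -2 + (4/4 + 3/1)/4 = -2 + (4*(¼) + 3*1)/4 = -2 + (1 + 3)/4 = -2 + (¼)*4 = -2 + 1 = -1)
W(j) = 3/j
(W(-5) + (B - 1*5))² = (3/(-5) + (-1 - 1*5))² = (3*(-⅕) + (-1 - 5))² = (-⅗ - 6)² = (-33/5)² = 1089/25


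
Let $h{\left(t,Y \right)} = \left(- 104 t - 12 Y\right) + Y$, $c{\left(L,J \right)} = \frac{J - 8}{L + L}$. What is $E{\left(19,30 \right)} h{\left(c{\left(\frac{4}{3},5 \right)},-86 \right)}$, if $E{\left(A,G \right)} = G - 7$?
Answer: $24449$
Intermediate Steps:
$c{\left(L,J \right)} = \frac{-8 + J}{2 L}$
$h{\left(t,Y \right)} = - 104 t - 11 Y$
$E{\left(A,G \right)} = -7 + G$ ($E{\left(A,G \right)} = G - 7 = -7 + G$)
$E{\left(19,30 \right)} h{\left(c{\left(\frac{4}{3},5 \right)},-86 \right)} = \left(-7 + 30\right) \left(- 104 \frac{-8 + 5}{2 \cdot \frac{4}{3}} - -946\right) = 23 \left(- 104 \cdot \frac{1}{2} \frac{1}{4 \cdot \frac{1}{3}} \left(-3\right) + 946\right) = 23 \left(- 104 \cdot \frac{1}{2} \frac{1}{\frac{4}{3}} \left(-3\right) + 946\right) = 23 \left(- 104 \cdot \frac{1}{2} \cdot \frac{3}{4} \left(-3\right) + 946\right) = 23 \left(\left(-104\right) \left(- \frac{9}{8}\right) + 946\right) = 23 \left(117 + 946\right) = 23 \cdot 1063 = 24449$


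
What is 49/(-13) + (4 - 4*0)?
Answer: 3/13 ≈ 0.23077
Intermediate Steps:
49/(-13) + (4 - 4*0) = 49*(-1/13) + (4 + 0) = -49/13 + 4 = 3/13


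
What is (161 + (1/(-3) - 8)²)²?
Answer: 4301476/81 ≈ 53105.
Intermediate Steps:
(161 + (1/(-3) - 8)²)² = (161 + (-⅓ - 8)²)² = (161 + (-25/3)²)² = (161 + 625/9)² = (2074/9)² = 4301476/81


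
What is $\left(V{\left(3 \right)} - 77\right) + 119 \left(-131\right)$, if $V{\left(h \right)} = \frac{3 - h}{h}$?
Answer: $-15666$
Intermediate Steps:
$V{\left(h \right)} = \frac{3 - h}{h}$
$\left(V{\left(3 \right)} - 77\right) + 119 \left(-131\right) = \left(\frac{3 - 3}{3} - 77\right) + 119 \left(-131\right) = \left(\frac{3 - 3}{3} - 77\right) - 15589 = \left(\frac{1}{3} \cdot 0 - 77\right) - 15589 = \left(0 - 77\right) - 15589 = -77 - 15589 = -15666$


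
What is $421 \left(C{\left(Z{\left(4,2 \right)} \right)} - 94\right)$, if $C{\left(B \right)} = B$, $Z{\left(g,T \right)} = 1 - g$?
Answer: $-40837$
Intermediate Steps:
$421 \left(C{\left(Z{\left(4,2 \right)} \right)} - 94\right) = 421 \left(\left(1 - 4\right) - 94\right) = 421 \left(-3 - 94\right) = 421 \left(-97\right) = -40837$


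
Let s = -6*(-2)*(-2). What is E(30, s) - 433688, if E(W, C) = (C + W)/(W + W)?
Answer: -4336879/10 ≈ -4.3369e+5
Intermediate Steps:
s = -24 (s = 12*(-2) = -24)
E(W, C) = (C + W)/(2*W) (E(W, C) = (C + W)/((2*W)) = (C + W)*(1/(2*W)) = (C + W)/(2*W))
E(30, s) - 433688 = (1/2)*(-24 + 30)/30 - 433688 = (1/2)*(1/30)*6 - 433688 = 1/10 - 433688 = -4336879/10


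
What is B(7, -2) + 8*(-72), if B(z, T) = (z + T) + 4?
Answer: -567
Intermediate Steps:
B(z, T) = 4 + T + z (B(z, T) = (T + z) + 4 = 4 + T + z)
B(7, -2) + 8*(-72) = (4 - 2 + 7) + 8*(-72) = 9 - 576 = -567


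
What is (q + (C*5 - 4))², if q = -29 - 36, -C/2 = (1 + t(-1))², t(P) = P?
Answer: 4761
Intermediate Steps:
C = 0 (C = -2*(1 - 1)² = -2*0² = -2*0 = 0)
q = -65
(q + (C*5 - 4))² = (-65 + (0*5 - 4))² = (-65 + (0 - 4))² = (-65 - 4)² = (-69)² = 4761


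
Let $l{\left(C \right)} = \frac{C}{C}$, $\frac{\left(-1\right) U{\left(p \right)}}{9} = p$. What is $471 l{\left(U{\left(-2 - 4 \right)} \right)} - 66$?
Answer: $405$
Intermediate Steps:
$U{\left(p \right)} = - 9 p$
$l{\left(C \right)} = 1$
$471 l{\left(U{\left(-2 - 4 \right)} \right)} - 66 = 471 \cdot 1 - 66 = 471 - 66 = 405$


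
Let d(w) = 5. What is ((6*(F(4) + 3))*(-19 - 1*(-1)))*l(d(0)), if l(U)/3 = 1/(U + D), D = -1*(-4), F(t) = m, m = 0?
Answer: -108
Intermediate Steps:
F(t) = 0
D = 4
l(U) = 3/(4 + U) (l(U) = 3/(U + 4) = 3/(4 + U))
((6*(F(4) + 3))*(-19 - 1*(-1)))*l(d(0)) = ((6*(0 + 3))*(-19 - 1*(-1)))*(3/(4 + 5)) = ((6*3)*(-19 + 1))*(3/9) = (18*(-18))*(3*(⅑)) = -324*⅓ = -108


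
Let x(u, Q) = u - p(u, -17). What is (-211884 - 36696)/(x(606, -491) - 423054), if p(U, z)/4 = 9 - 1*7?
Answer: 62145/105614 ≈ 0.58842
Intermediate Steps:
p(U, z) = 8 (p(U, z) = 4*(9 - 1*7) = 4*(9 - 7) = 4*2 = 8)
x(u, Q) = -8 + u (x(u, Q) = u - 1*8 = u - 8 = -8 + u)
(-211884 - 36696)/(x(606, -491) - 423054) = (-211884 - 36696)/((-8 + 606) - 423054) = -248580/(598 - 423054) = -248580/(-422456) = -248580*(-1/422456) = 62145/105614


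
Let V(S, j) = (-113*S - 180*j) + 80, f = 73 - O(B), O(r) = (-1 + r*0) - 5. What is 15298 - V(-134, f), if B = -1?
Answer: 14296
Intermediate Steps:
O(r) = -6 (O(r) = (-1 + 0) - 5 = -1 - 5 = -6)
f = 79 (f = 73 - 1*(-6) = 73 + 6 = 79)
V(S, j) = 80 - 180*j - 113*S (V(S, j) = (-180*j - 113*S) + 80 = 80 - 180*j - 113*S)
15298 - V(-134, f) = 15298 - (80 - 180*79 - 113*(-134)) = 15298 - (80 - 14220 + 15142) = 15298 - 1*1002 = 15298 - 1002 = 14296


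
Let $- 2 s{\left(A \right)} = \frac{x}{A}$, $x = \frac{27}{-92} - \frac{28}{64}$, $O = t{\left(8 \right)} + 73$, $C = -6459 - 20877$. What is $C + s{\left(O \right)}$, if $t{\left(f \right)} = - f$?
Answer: $- \frac{1307753971}{47840} \approx -27336.0$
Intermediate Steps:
$C = -27336$ ($C = -6459 - 20877 = -27336$)
$O = 65$ ($O = \left(-1\right) 8 + 73 = -8 + 73 = 65$)
$x = - \frac{269}{368}$ ($x = 27 \left(- \frac{1}{92}\right) - \frac{7}{16} = - \frac{27}{92} - \frac{7}{16} = - \frac{269}{368} \approx -0.73098$)
$s{\left(A \right)} = \frac{269}{736 A}$ ($s{\left(A \right)} = - \frac{\left(- \frac{269}{368}\right) \frac{1}{A}}{2} = \frac{269}{736 A}$)
$C + s{\left(O \right)} = -27336 + \frac{269}{736 \cdot 65} = -27336 + \frac{269}{736} \cdot \frac{1}{65} = -27336 + \frac{269}{47840} = - \frac{1307753971}{47840}$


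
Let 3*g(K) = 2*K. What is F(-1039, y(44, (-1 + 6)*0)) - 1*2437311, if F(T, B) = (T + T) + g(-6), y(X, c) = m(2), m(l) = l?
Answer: -2439393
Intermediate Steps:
g(K) = 2*K/3 (g(K) = (2*K)/3 = 2*K/3)
y(X, c) = 2
F(T, B) = -4 + 2*T (F(T, B) = (T + T) + (⅔)*(-6) = 2*T - 4 = -4 + 2*T)
F(-1039, y(44, (-1 + 6)*0)) - 1*2437311 = (-4 + 2*(-1039)) - 1*2437311 = (-4 - 2078) - 2437311 = -2082 - 2437311 = -2439393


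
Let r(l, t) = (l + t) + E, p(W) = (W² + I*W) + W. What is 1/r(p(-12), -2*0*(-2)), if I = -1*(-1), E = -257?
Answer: -1/137 ≈ -0.0072993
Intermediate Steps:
I = 1
p(W) = W² + 2*W (p(W) = (W² + 1*W) + W = (W² + W) + W = (W + W²) + W = W² + 2*W)
r(l, t) = -257 + l + t (r(l, t) = (l + t) - 257 = -257 + l + t)
1/r(p(-12), -2*0*(-2)) = 1/(-257 - 12*(2 - 12) - 2*0*(-2)) = 1/(-257 - 12*(-10) + 0*(-2)) = 1/(-257 + 120 + 0) = 1/(-137) = -1/137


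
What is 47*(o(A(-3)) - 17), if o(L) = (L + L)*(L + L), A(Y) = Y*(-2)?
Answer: 5969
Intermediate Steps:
A(Y) = -2*Y
o(L) = 4*L² (o(L) = (2*L)*(2*L) = 4*L²)
47*(o(A(-3)) - 17) = 47*(4*(-2*(-3))² - 17) = 47*(4*6² - 17) = 47*(4*36 - 17) = 47*(144 - 17) = 47*127 = 5969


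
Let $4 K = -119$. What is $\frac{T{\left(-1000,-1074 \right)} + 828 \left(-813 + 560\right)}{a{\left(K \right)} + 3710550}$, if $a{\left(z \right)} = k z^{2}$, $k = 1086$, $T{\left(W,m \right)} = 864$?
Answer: $- \frac{185440}{4152647} \approx -0.044656$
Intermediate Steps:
$K = - \frac{119}{4}$ ($K = \frac{1}{4} \left(-119\right) = - \frac{119}{4} \approx -29.75$)
$a{\left(z \right)} = 1086 z^{2}$
$\frac{T{\left(-1000,-1074 \right)} + 828 \left(-813 + 560\right)}{a{\left(K \right)} + 3710550} = \frac{864 + 828 \left(-813 + 560\right)}{1086 \left(- \frac{119}{4}\right)^{2} + 3710550} = \frac{864 + 828 \left(-253\right)}{1086 \cdot \frac{14161}{16} + 3710550} = \frac{864 - 209484}{\frac{7689423}{8} + 3710550} = - \frac{208620}{\frac{37373823}{8}} = \left(-208620\right) \frac{8}{37373823} = - \frac{185440}{4152647}$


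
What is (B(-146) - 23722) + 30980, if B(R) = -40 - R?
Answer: 7364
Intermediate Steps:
(B(-146) - 23722) + 30980 = ((-40 - 1*(-146)) - 23722) + 30980 = ((-40 + 146) - 23722) + 30980 = (106 - 23722) + 30980 = -23616 + 30980 = 7364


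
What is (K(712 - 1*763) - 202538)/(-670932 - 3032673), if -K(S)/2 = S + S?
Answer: 202334/3703605 ≈ 0.054632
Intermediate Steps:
K(S) = -4*S (K(S) = -2*(S + S) = -4*S)
(K(712 - 1*763) - 202538)/(-670932 - 3032673) = (-4*(712 - 1*763) - 202538)/(-670932 - 3032673) = (-4*(712 - 763) - 202538)/(-3703605) = (-4*(-51) - 202538)*(-1/3703605) = (204 - 202538)*(-1/3703605) = -202334*(-1/3703605) = 202334/3703605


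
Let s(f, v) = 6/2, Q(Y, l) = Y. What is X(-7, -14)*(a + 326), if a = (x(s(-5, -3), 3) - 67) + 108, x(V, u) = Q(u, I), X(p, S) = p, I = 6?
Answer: -2590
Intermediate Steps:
s(f, v) = 3 (s(f, v) = 6*(½) = 3)
x(V, u) = u
a = 44 (a = (3 - 67) + 108 = -64 + 108 = 44)
X(-7, -14)*(a + 326) = -7*(44 + 326) = -7*370 = -2590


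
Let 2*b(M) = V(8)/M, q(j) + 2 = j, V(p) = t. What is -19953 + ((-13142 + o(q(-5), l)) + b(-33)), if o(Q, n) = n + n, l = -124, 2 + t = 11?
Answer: -733549/22 ≈ -33343.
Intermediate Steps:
t = 9 (t = -2 + 11 = 9)
V(p) = 9
q(j) = -2 + j
o(Q, n) = 2*n
b(M) = 9/(2*M) (b(M) = (9/M)/2 = 9/(2*M))
-19953 + ((-13142 + o(q(-5), l)) + b(-33)) = -19953 + ((-13142 + 2*(-124)) + (9/2)/(-33)) = -19953 + ((-13142 - 248) + (9/2)*(-1/33)) = -19953 + (-13390 - 3/22) = -19953 - 294583/22 = -733549/22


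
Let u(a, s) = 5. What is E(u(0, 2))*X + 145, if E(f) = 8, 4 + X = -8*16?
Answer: -911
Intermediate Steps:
X = -132 (X = -4 - 8*16 = -4 - 128 = -132)
E(u(0, 2))*X + 145 = 8*(-132) + 145 = -1056 + 145 = -911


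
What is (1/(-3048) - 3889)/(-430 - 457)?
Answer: 11853673/2703576 ≈ 4.3844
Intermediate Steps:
(1/(-3048) - 3889)/(-430 - 457) = (-1/3048 - 3889)/(-887) = -11853673/3048*(-1/887) = 11853673/2703576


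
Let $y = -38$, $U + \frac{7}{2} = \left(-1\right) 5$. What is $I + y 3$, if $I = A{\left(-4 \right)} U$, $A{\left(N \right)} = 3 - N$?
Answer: $- \frac{347}{2} \approx -173.5$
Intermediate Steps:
$U = - \frac{17}{2}$ ($U = - \frac{7}{2} - 5 = - \frac{17}{2} \approx -8.5$)
$I = - \frac{119}{2}$ ($I = \left(3 - -4\right) \left(- \frac{17}{2}\right) = \left(3 + 4\right) \left(- \frac{17}{2}\right) = 7 \left(- \frac{17}{2}\right) = - \frac{119}{2} \approx -59.5$)
$I + y 3 = - \frac{119}{2} - 114 = - \frac{347}{2}$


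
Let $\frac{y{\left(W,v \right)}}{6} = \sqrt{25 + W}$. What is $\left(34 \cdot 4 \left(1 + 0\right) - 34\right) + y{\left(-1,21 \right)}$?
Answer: $102 + 12 \sqrt{6} \approx 131.39$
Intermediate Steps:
$y{\left(W,v \right)} = 6 \sqrt{25 + W}$
$\left(34 \cdot 4 \left(1 + 0\right) - 34\right) + y{\left(-1,21 \right)} = \left(34 \cdot 4 \left(1 + 0\right) - 34\right) + 6 \sqrt{25 - 1} = \left(34 \cdot 4 \cdot 1 - 34\right) + 6 \sqrt{24} = \left(34 \cdot 4 - 34\right) + 6 \cdot 2 \sqrt{6} = \left(136 - 34\right) + 12 \sqrt{6} = 102 + 12 \sqrt{6}$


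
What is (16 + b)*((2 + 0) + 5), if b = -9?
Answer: 49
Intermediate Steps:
(16 + b)*((2 + 0) + 5) = (16 - 9)*((2 + 0) + 5) = 7*(2 + 5) = 7*7 = 49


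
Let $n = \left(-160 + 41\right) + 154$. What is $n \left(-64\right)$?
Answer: $-2240$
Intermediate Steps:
$n = 35$ ($n = -119 + 154 = 35$)
$n \left(-64\right) = 35 \left(-64\right) = -2240$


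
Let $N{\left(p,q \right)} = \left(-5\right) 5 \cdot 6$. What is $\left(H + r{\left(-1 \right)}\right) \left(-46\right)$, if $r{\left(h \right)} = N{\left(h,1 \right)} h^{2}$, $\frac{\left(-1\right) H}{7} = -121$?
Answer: $-32062$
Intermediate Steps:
$H = 847$ ($H = \left(-7\right) \left(-121\right) = 847$)
$N{\left(p,q \right)} = -150$ ($N{\left(p,q \right)} = \left(-25\right) 6 = -150$)
$r{\left(h \right)} = - 150 h^{2}$
$\left(H + r{\left(-1 \right)}\right) \left(-46\right) = \left(847 - 150 \left(-1\right)^{2}\right) \left(-46\right) = \left(847 - 150\right) \left(-46\right) = 697 \left(-46\right) = -32062$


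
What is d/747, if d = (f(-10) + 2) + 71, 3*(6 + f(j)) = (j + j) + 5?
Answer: 62/747 ≈ 0.082999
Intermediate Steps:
f(j) = -13/3 + 2*j/3 (f(j) = -6 + ((j + j) + 5)/3 = -6 + (2*j + 5)/3 = -6 + (5 + 2*j)/3 = -6 + (5/3 + 2*j/3) = -13/3 + 2*j/3)
d = 62 (d = ((-13/3 + (2/3)*(-10)) + 2) + 71 = ((-13/3 - 20/3) + 2) + 71 = (-11 + 2) + 71 = -9 + 71 = 62)
d/747 = 62/747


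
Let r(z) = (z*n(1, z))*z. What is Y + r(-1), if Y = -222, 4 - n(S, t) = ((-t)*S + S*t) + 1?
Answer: -219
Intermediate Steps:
n(S, t) = 3 (n(S, t) = 4 - (((-t)*S + S*t) + 1) = 4 - ((-S*t + S*t) + 1) = 4 - (0 + 1) = 4 - 1*1 = 4 - 1 = 3)
r(z) = 3*z² (r(z) = (z*3)*z = (3*z)*z = 3*z²)
Y + r(-1) = -222 + 3*(-1)² = -222 + 3*1 = -222 + 3 = -219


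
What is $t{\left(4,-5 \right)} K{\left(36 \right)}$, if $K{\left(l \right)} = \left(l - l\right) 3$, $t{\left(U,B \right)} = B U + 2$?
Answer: $0$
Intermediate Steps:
$t{\left(U,B \right)} = 2 + B U$
$K{\left(l \right)} = 0$ ($K{\left(l \right)} = 0 \cdot 3 = 0$)
$t{\left(4,-5 \right)} K{\left(36 \right)} = \left(2 - 20\right) 0 = \left(-18\right) 0 = 0$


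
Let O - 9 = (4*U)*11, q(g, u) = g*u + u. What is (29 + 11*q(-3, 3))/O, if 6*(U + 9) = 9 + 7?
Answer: 111/809 ≈ 0.13721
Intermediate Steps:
q(g, u) = u + g*u
U = -19/3 (U = -9 + (9 + 7)/6 = -9 + (1/6)*16 = -9 + 8/3 = -19/3 ≈ -6.3333)
O = -809/3 (O = 9 + (4*(-19/3))*11 = 9 - 76/3*11 = 9 - 836/3 = -809/3 ≈ -269.67)
(29 + 11*q(-3, 3))/O = (29 + 11*(3*(1 - 3)))/(-809/3) = (29 + 11*(3*(-2)))*(-3/809) = (29 + 11*(-6))*(-3/809) = (29 - 66)*(-3/809) = -37*(-3/809) = 111/809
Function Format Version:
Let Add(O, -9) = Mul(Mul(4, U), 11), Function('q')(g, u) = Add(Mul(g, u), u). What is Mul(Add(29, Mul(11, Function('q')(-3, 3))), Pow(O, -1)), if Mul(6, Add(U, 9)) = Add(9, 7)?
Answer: Rational(111, 809) ≈ 0.13721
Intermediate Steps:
Function('q')(g, u) = Add(u, Mul(g, u))
U = Rational(-19, 3) (U = Add(-9, Mul(Rational(1, 6), Add(9, 7))) = Add(-9, Mul(Rational(1, 6), 16)) = Add(-9, Rational(8, 3)) = Rational(-19, 3) ≈ -6.3333)
O = Rational(-809, 3) (O = Add(9, Mul(Mul(4, Rational(-19, 3)), 11)) = Add(9, Mul(Rational(-76, 3), 11)) = Add(9, Rational(-836, 3)) = Rational(-809, 3) ≈ -269.67)
Mul(Add(29, Mul(11, Function('q')(-3, 3))), Pow(O, -1)) = Mul(Add(29, Mul(11, Mul(3, Add(1, -3)))), Pow(Rational(-809, 3), -1)) = Mul(Add(29, Mul(11, Mul(3, -2))), Rational(-3, 809)) = Mul(Add(29, Mul(11, -6)), Rational(-3, 809)) = Mul(Add(29, -66), Rational(-3, 809)) = Mul(-37, Rational(-3, 809)) = Rational(111, 809)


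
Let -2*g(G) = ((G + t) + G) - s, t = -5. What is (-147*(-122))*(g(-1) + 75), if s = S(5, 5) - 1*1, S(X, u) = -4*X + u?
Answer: 1264347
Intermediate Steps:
S(X, u) = u - 4*X
s = -16 (s = (5 - 4*5) - 1*1 = (5 - 20) - 1 = -15 - 1 = -16)
g(G) = -11/2 - G (g(G) = -(((G - 5) + G) - 1*(-16))/2 = -(((-5 + G) + G) + 16)/2 = -((-5 + 2*G) + 16)/2 = -(11 + 2*G)/2 = -11/2 - G)
(-147*(-122))*(g(-1) + 75) = (-147*(-122))*((-11/2 - 1*(-1)) + 75) = 17934*((-11/2 + 1) + 75) = 17934*(-9/2 + 75) = 17934*(141/2) = 1264347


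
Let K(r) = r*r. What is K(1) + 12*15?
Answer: 181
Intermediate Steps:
K(r) = r²
K(1) + 12*15 = 1² + 12*15 = 1 + 180 = 181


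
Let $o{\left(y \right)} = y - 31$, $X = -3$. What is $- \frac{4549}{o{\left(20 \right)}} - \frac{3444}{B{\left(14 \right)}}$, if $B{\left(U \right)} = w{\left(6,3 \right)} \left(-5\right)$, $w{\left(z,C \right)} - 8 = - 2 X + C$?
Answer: $\frac{424549}{935} \approx 454.06$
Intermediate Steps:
$w{\left(z,C \right)} = 14 + C$ ($w{\left(z,C \right)} = 8 + \left(\left(-2\right) \left(-3\right) + C\right) = 8 + \left(6 + C\right) = 14 + C$)
$B{\left(U \right)} = -85$ ($B{\left(U \right)} = \left(14 + 3\right) \left(-5\right) = 17 \left(-5\right) = -85$)
$o{\left(y \right)} = -31 + y$
$- \frac{4549}{o{\left(20 \right)}} - \frac{3444}{B{\left(14 \right)}} = - \frac{4549}{-31 + 20} - \frac{3444}{-85} = - \frac{4549}{-11} - - \frac{3444}{85} = \left(-4549\right) \left(- \frac{1}{11}\right) + \frac{3444}{85} = \frac{4549}{11} + \frac{3444}{85} = \frac{424549}{935}$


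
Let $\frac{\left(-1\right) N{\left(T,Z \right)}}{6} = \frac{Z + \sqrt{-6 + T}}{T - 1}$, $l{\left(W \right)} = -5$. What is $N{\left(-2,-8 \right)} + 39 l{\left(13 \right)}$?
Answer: $-211 + 4 i \sqrt{2} \approx -211.0 + 5.6569 i$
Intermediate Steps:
$N{\left(T,Z \right)} = - \frac{6 \left(Z + \sqrt{-6 + T}\right)}{-1 + T}$ ($N{\left(T,Z \right)} = - 6 \frac{Z + \sqrt{-6 + T}}{T - 1} = - 6 \frac{Z + \sqrt{-6 + T}}{-1 + T} = - \frac{6 \left(Z + \sqrt{-6 + T}\right)}{-1 + T}$)
$N{\left(-2,-8 \right)} + 39 l{\left(13 \right)} = \frac{6 \left(\left(-1\right) \left(-8\right) - \sqrt{-6 - 2}\right)}{-1 - 2} + 39 \left(-5\right) = \frac{6 \left(8 - \sqrt{-8}\right)}{-3} - 195 = 6 \left(- \frac{1}{3}\right) \left(8 - 2 i \sqrt{2}\right) - 195 = \left(-16 + 4 i \sqrt{2}\right) - 195 = -211 + 4 i \sqrt{2}$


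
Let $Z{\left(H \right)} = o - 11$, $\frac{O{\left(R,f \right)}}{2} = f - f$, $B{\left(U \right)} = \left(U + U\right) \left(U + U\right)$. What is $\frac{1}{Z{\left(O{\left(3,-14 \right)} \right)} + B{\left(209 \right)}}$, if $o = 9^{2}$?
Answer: $\frac{1}{174794} \approx 5.721 \cdot 10^{-6}$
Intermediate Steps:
$o = 81$
$B{\left(U \right)} = 4 U^{2}$ ($B{\left(U \right)} = 2 U 2 U = 4 U^{2}$)
$O{\left(R,f \right)} = 0$ ($O{\left(R,f \right)} = 2 \left(f - f\right) = 2 \cdot 0 = 0$)
$Z{\left(H \right)} = 70$ ($Z{\left(H \right)} = 81 - 11 = 70$)
$\frac{1}{Z{\left(O{\left(3,-14 \right)} \right)} + B{\left(209 \right)}} = \frac{1}{70 + 4 \cdot 209^{2}} = \frac{1}{70 + 4 \cdot 43681} = \frac{1}{70 + 174724} = \frac{1}{174794}$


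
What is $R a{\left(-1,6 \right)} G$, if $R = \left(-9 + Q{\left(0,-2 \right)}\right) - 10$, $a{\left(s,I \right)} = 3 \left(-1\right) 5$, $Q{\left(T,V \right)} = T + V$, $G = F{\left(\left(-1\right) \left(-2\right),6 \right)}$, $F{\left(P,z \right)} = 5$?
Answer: $1575$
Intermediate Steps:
$G = 5$
$a{\left(s,I \right)} = -15$ ($a{\left(s,I \right)} = \left(-3\right) 5 = -15$)
$R = -21$ ($R = \left(-9 + \left(0 - 2\right)\right) - 10 = \left(-9 - 2\right) - 10 = -11 - 10 = -21$)
$R a{\left(-1,6 \right)} G = \left(-21\right) \left(-15\right) 5 = 315 \cdot 5 = 1575$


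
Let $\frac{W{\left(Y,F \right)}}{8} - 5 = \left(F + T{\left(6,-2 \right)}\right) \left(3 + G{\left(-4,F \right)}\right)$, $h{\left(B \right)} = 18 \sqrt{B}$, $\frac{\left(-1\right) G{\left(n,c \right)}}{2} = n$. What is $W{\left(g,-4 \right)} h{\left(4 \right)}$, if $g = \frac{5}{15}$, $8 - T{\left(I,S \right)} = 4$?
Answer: $1440$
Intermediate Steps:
$G{\left(n,c \right)} = - 2 n$
$T{\left(I,S \right)} = 4$ ($T{\left(I,S \right)} = 8 - 4 = 4$)
$g = \frac{1}{3}$ ($g = 5 \cdot \frac{1}{15} = \frac{1}{3} \approx 0.33333$)
$W{\left(Y,F \right)} = 392 + 88 F$ ($W{\left(Y,F \right)} = 40 + 8 \left(F + 4\right) \left(3 - -8\right) = 40 + 8 \left(4 + F\right) \left(3 + 8\right) = 40 + 8 \left(4 + F\right) 11 = 40 + 8 \left(44 + 11 F\right) = 40 + \left(352 + 88 F\right) = 392 + 88 F$)
$W{\left(g,-4 \right)} h{\left(4 \right)} = \left(392 + 88 \left(-4\right)\right) 18 \sqrt{4} = \left(392 - 352\right) 18 \cdot 2 = 40 \cdot 36 = 1440$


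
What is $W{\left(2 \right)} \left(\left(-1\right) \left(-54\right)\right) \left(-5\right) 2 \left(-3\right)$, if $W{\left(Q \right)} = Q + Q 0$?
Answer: $3240$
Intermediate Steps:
$W{\left(Q \right)} = Q$ ($W{\left(Q \right)} = Q + 0 = Q$)
$W{\left(2 \right)} \left(\left(-1\right) \left(-54\right)\right) \left(-5\right) 2 \left(-3\right) = 2 \left(\left(-1\right) \left(-54\right)\right) \left(-5\right) 2 \left(-3\right) = 2 \cdot 54 \left(\left(-10\right) \left(-3\right)\right) = 108 \cdot 30 = 3240$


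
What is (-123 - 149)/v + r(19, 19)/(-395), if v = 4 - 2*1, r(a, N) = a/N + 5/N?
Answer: -1020704/7505 ≈ -136.00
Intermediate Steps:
r(a, N) = 5/N + a/N
v = 2 (v = 4 - 2 = 2)
(-123 - 149)/v + r(19, 19)/(-395) = (-123 - 149)/2 + ((5 + 19)/19)/(-395) = -272*½ + ((1/19)*24)*(-1/395) = -136 + (24/19)*(-1/395) = -136 - 24/7505 = -1020704/7505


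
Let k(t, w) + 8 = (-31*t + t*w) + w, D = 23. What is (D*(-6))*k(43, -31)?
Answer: 373290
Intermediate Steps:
k(t, w) = -8 + w - 31*t + t*w (k(t, w) = -8 + ((-31*t + t*w) + w) = -8 + (w - 31*t + t*w) = -8 + w - 31*t + t*w)
(D*(-6))*k(43, -31) = (23*(-6))*(-8 - 31 - 31*43 + 43*(-31)) = -138*(-8 - 31 - 1333 - 1333) = -138*(-2705) = 373290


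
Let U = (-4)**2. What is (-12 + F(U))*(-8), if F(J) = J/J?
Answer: 88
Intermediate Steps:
U = 16
F(J) = 1
(-12 + F(U))*(-8) = (-12 + 1)*(-8) = -11*(-8) = 88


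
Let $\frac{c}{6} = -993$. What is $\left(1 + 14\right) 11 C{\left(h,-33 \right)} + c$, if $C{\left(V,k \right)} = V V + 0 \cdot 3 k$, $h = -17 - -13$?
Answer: $-3318$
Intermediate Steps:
$c = -5958$ ($c = 6 \left(-993\right) = -5958$)
$h = -4$ ($h = -17 + 13 = -4$)
$C{\left(V,k \right)} = V^{2}$ ($C{\left(V,k \right)} = V^{2} + 0 k = V^{2} + 0 = V^{2}$)
$\left(1 + 14\right) 11 C{\left(h,-33 \right)} + c = \left(1 + 14\right) 11 \left(-4\right)^{2} - 5958 = 15 \cdot 11 \cdot 16 - 5958 = 165 \cdot 16 - 5958 = 2640 - 5958 = -3318$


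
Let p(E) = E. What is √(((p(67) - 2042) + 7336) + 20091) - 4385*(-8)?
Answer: 35080 + 6*√707 ≈ 35240.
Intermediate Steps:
√(((p(67) - 2042) + 7336) + 20091) - 4385*(-8) = √(((67 - 2042) + 7336) + 20091) - 4385*(-8) = √((-1975 + 7336) + 20091) - 1*(-35080) = √(5361 + 20091) + 35080 = √25452 + 35080 = 6*√707 + 35080 = 35080 + 6*√707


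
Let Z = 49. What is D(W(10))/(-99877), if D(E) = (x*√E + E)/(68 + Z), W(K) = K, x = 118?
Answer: -10/11685609 - 118*√10/11685609 ≈ -3.2788e-5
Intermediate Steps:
D(E) = E/117 + 118*√E/117 (D(E) = (118*√E + E)/(68 + 49) = (E + 118*√E)/117 = (E + 118*√E)*(1/117) = E/117 + 118*√E/117)
D(W(10))/(-99877) = ((1/117)*10 + 118*√10/117)/(-99877) = (10/117 + 118*√10/117)*(-1/99877) = -10/11685609 - 118*√10/11685609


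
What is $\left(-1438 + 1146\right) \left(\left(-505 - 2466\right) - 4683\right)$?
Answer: $2234968$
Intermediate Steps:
$\left(-1438 + 1146\right) \left(\left(-505 - 2466\right) - 4683\right) = - 292 \left(\left(-505 - 2466\right) - 4683\right) = - 292 \left(-2971 - 4683\right) = \left(-292\right) \left(-7654\right) = 2234968$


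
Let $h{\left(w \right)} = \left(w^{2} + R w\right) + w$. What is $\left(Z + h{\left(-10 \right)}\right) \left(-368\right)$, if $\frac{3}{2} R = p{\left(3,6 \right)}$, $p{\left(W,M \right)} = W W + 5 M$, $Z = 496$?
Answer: $-119968$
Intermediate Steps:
$p{\left(W,M \right)} = W^{2} + 5 M$
$R = 26$ ($R = \frac{2 \left(3^{2} + 5 \cdot 6\right)}{3} = \frac{2 \left(9 + 30\right)}{3} = \frac{2}{3} \cdot 39 = 26$)
$h{\left(w \right)} = w^{2} + 27 w$ ($h{\left(w \right)} = \left(w^{2} + 26 w\right) + w = w^{2} + 27 w$)
$\left(Z + h{\left(-10 \right)}\right) \left(-368\right) = \left(496 - 10 \left(27 - 10\right)\right) \left(-368\right) = \left(496 - 170\right) \left(-368\right) = 326 \left(-368\right) = -119968$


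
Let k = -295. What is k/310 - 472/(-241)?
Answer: 15045/14942 ≈ 1.0069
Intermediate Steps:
k/310 - 472/(-241) = -295/310 - 472/(-241) = -295*1/310 - 472*(-1/241) = -59/62 + 472/241 = 15045/14942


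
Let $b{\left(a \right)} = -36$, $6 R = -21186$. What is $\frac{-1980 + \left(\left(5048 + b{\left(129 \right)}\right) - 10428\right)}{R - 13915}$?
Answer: $\frac{3698}{8723} \approx 0.42394$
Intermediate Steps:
$R = -3531$ ($R = \frac{1}{6} \left(-21186\right) = -3531$)
$\frac{-1980 + \left(\left(5048 + b{\left(129 \right)}\right) - 10428\right)}{R - 13915} = \frac{-1980 + \left(\left(5048 - 36\right) - 10428\right)}{-3531 - 13915} = \frac{-1980 + \left(5012 - 10428\right)}{-17446} = \left(-1980 - 5416\right) \left(- \frac{1}{17446}\right) = \left(-7396\right) \left(- \frac{1}{17446}\right) = \frac{3698}{8723}$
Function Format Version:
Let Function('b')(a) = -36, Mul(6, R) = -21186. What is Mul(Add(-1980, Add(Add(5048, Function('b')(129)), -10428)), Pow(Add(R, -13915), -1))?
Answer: Rational(3698, 8723) ≈ 0.42394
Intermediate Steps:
R = -3531 (R = Mul(Rational(1, 6), -21186) = -3531)
Mul(Add(-1980, Add(Add(5048, Function('b')(129)), -10428)), Pow(Add(R, -13915), -1)) = Mul(Add(-1980, Add(Add(5048, -36), -10428)), Pow(Add(-3531, -13915), -1)) = Mul(Add(-1980, Add(5012, -10428)), Pow(-17446, -1)) = Mul(Add(-1980, -5416), Rational(-1, 17446)) = Mul(-7396, Rational(-1, 17446)) = Rational(3698, 8723)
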